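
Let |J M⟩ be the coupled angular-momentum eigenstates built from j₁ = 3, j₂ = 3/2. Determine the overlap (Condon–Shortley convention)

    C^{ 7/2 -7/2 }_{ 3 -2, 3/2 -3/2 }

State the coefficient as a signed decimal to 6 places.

+√(1/3) = +0.577350

triangle: 1!·5!·2!/9! = 240/362880
(j±m)!: 1!·5!·0!·3!·0!·7! = 3628800
prefactor² = (2J+1)·Δ·N² = 19200
  k=0: +1/(0!·1!·5!·0!·0!·2!) = 1/240
Σ = 1/240  ⇒  CG² = 19200·1/240² = 1/3
CG = +√(1/3) = +0.577350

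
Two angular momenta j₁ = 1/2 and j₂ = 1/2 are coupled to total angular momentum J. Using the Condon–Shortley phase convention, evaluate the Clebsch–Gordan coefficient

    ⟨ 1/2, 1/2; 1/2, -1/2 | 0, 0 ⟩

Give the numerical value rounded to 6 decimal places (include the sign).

√[1·1!0!0!/2! · 1!0!0!1!0!0!] = √(1/2)
  +(−1)^0/∏(0,1,0,0,0,0)! = 1  (running 1)
⟨..|..⟩ = √(1/2)·(1) = +0.707107

+0.707107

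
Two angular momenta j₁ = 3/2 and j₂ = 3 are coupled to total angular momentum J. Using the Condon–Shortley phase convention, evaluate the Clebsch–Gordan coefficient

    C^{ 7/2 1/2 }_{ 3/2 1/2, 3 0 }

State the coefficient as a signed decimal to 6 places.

+0.308607  (= +√(2/21))

j₁+j₂−J=1  J+j₁−j₂=2  J−j₁+j₂=5  j₁+j₂+J+1=9
(j₁±m₁, j₂±m₂, J±M) = (2,1,3,3,4,3)
P² = 384/7
sum k=0..1:
  [0] +1/12 = 1/12
  [1] −1/24 = -1/24
S = 1/24
C² = P²·S² = 2/21 ; C = +0.308607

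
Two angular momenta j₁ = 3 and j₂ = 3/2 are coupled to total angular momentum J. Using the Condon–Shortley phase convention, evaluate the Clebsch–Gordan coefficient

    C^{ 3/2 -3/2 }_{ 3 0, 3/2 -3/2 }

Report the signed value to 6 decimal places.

+0.169031  (= +√(1/35))

triangle: 3!×3!×0!/7! = 36/5040
(j±m)!: 3!×3!×0!×3!×0!×3! = 1296
prefactor² = (2J+1)×Δ×N² = 1296/35
  k=0: +1/(0!×3!×3!×0!×0!×0!) = 1/36
Σ = 1/36  ⇒  CG² = 1296/35×1/36² = 1/35
CG = +√(1/35) = +0.169031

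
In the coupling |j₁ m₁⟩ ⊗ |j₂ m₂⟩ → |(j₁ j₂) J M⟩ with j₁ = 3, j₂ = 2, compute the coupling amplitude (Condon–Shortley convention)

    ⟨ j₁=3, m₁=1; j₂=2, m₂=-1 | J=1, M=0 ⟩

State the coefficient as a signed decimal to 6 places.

√[3·4!2!0!/7! · 4!2!1!3!1!1!] = √(288/35)
  +(−1)^1/∏(1,3,1,0,1,0)! = -1/6  (running -1/6)
⟨..|..⟩ = √(288/35)·(-1/6) = -0.478091

-0.478091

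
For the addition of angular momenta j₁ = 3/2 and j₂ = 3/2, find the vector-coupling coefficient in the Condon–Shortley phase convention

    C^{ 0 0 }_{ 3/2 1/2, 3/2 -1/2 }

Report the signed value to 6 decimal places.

√[1·3!0!0!/4! · 2!1!1!2!0!0!] = √(1)
  +(−1)^1/∏(1,2,0,0,0,0)! = -1/2  (running -1/2)
⟨..|..⟩ = √(1)·(-1/2) = -0.500000

−√(1/4) ≈ -0.500000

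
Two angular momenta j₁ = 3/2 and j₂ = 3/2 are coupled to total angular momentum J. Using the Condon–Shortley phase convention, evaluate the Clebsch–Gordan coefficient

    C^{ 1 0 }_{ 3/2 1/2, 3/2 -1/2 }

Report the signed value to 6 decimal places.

triangle: 2!·1!·1!/5! = 2/120
(j±m)!: 2!·1!·1!·2!·1!·1! = 4
prefactor² = (2J+1)·Δ·N² = 1/5
  k=0: +1/(0!·2!·1!·1!·0!·0!) = 1/2
  k=1: −1/(1!·1!·0!·0!·1!·1!) = -1
Σ = -1/2  ⇒  CG² = 1/5·(-1/2)² = 1/20
CG = −√(1/20) = -0.223607

-0.223607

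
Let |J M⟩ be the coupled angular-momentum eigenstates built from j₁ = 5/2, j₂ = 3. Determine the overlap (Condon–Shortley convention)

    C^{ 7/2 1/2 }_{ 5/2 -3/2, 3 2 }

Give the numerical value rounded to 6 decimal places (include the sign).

+0.563436

j₁+j₂−J=2  J+j₁−j₂=3  J−j₁+j₂=4  j₁+j₂+J+1=10
(j₁±m₁, j₂±m₂, J±M) = (1,4,5,1,4,3)
P² = 9216/35
sum k=1..2:
  [1] −1/144 = -1/144
  [2] +1/24 = 1/24
S = 5/144
C² = P²·S² = 20/63 ; C = +0.563436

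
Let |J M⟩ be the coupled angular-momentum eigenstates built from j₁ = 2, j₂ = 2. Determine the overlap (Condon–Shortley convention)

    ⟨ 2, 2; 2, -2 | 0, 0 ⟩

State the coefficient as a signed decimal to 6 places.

+√(1/5) ≈ +0.447214

triangle: 4!·0!·0!/5! = 24/120
(j±m)!: 4!·0!·0!·4!·0!·0! = 576
prefactor² = (2J+1)·Δ·N² = 576/5
  k=0: +1/(0!·4!·0!·0!·0!·0!) = 1/24
Σ = 1/24  ⇒  CG² = 576/5·1/24² = 1/5
CG = +√(1/5) = +0.447214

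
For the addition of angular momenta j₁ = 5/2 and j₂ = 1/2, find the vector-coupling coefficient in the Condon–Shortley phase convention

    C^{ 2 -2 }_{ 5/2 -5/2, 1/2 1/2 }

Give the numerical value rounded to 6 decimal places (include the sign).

−√(5/6) = -0.912871

triangle: 1!×4!×0!/6! = 24/720
(j±m)!: 0!×5!×1!×0!×0!×4! = 2880
prefactor² = (2J+1)×Δ×N² = 480
  k=1: −1/(1!×0!×4!×0!×0!×0!) = -1/24
Σ = -1/24  ⇒  CG² = 480×(-1/24)² = 5/6
CG = −√(5/6) = -0.912871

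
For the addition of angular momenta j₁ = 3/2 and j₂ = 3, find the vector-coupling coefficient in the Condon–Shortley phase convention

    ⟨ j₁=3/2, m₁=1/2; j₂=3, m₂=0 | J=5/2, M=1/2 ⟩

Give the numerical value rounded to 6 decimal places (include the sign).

triangle: 2!·1!·4!/8! = 48/40320
(j±m)!: 2!·1!·3!·3!·3!·2! = 864
prefactor² = (2J+1)·Δ·N² = 216/35
  k=0: +1/(0!·2!·1!·3!·0!·1!) = 1/12
  k=1: −1/(1!·1!·0!·2!·1!·2!) = -1/4
Σ = -1/6  ⇒  CG² = 216/35·(-1/6)² = 6/35
CG = −√(6/35) = -0.414039

−√(6/35) = -0.414039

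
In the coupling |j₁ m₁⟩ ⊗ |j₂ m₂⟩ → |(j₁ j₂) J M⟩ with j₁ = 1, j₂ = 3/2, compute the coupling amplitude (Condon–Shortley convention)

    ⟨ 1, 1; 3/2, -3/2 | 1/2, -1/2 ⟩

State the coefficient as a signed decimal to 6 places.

+√(1/2) = +0.707107

j₁+j₂−J=2  J+j₁−j₂=0  J−j₁+j₂=1  j₁+j₂+J+1=4
(j₁±m₁, j₂±m₂, J±M) = (2,0,0,3,0,1)
P² = 2
sum k=0..0:
  [0] +1/2 = 1/2
S = 1/2
C² = P²·S² = 1/2 ; C = +0.707107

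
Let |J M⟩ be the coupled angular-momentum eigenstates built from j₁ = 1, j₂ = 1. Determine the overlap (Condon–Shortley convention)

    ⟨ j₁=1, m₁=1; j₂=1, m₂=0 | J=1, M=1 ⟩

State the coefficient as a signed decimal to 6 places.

+0.707107

√[3·1!1!1!/4! · 2!0!1!1!2!0!] = √(1/2)
  +(−1)^0/∏(0,1,0,1,1,0)! = 1  (running 1)
⟨..|..⟩ = √(1/2)·(1) = +0.707107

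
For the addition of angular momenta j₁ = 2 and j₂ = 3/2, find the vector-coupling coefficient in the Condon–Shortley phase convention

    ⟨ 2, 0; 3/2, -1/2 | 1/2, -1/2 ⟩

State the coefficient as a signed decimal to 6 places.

-0.447214

triangle: 3!*1!*0!/5! = 6/120
(j±m)!: 2!*2!*1!*2!*0!*1! = 8
prefactor² = (2J+1)*Δ*N² = 4/5
  k=1: −1/(1!*2!*1!*0!*0!*0!) = -1/2
Σ = -1/2  ⇒  CG² = 4/5*(-1/2)² = 1/5
CG = −√(1/5) = -0.447214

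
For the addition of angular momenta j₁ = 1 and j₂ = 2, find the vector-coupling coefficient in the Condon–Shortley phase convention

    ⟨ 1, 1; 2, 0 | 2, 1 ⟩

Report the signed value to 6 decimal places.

+√(1/2) = +0.707107

j₁+j₂−J=1  J+j₁−j₂=1  J−j₁+j₂=3  j₁+j₂+J+1=6
(j₁±m₁, j₂±m₂, J±M) = (2,0,2,2,3,1)
P² = 2
sum k=0..0:
  [0] +1/2 = 1/2
S = 1/2
C² = P²·S² = 1/2 ; C = +0.707107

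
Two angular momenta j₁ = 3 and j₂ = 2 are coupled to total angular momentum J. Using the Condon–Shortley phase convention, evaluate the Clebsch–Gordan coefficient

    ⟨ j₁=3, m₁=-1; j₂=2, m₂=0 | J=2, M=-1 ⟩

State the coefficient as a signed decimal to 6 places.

+√(1/7) ≈ +0.377964

j₁+j₂−J=3  J+j₁−j₂=3  J−j₁+j₂=1  j₁+j₂+J+1=8
(j₁±m₁, j₂±m₂, J±M) = (2,4,2,2,1,3)
P² = 36/7
sum k=1..2:
  [1] −1/12 = -1/12
  [2] +1/4 = 1/4
S = 1/6
C² = P²·S² = 1/7 ; C = +0.377964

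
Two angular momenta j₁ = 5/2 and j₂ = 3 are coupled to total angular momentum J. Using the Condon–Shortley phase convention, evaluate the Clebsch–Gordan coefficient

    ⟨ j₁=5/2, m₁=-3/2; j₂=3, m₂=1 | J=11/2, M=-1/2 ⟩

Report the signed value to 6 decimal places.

+0.402911  (= +√(25/154))

j₁+j₂−J=0  J+j₁−j₂=5  J−j₁+j₂=6  j₁+j₂+J+1=12
(j₁±m₁, j₂±m₂, J±M) = (1,4,4,2,5,6)
P² = 16588800/77
sum k=0..0:
  [0] +1/1152 = 1/1152
S = 1/1152
C² = P²·S² = 25/154 ; C = +0.402911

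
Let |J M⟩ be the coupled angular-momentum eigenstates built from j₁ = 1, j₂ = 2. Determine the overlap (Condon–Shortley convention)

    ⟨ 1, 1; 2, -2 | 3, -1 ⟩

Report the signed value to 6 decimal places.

j₁+j₂−J=0  J+j₁−j₂=2  J−j₁+j₂=4  j₁+j₂+J+1=7
(j₁±m₁, j₂±m₂, J±M) = (2,0,0,4,2,4)
P² = 768/5
sum k=0..0:
  [0] +1/48 = 1/48
S = 1/48
C² = P²·S² = 1/15 ; C = +0.258199

+0.258199  (= +√(1/15))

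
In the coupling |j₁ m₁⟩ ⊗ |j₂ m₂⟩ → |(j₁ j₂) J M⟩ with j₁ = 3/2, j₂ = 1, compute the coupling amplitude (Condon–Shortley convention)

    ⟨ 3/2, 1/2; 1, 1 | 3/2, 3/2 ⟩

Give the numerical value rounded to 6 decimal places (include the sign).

-0.632456  (= −√(2/5))

√[4·1!2!1!/5! · 2!1!2!0!3!0!] = √(8/5)
  +(−1)^1/∏(1,0,0,1,2,0)! = -1/2  (running -1/2)
⟨..|..⟩ = √(8/5)·(-1/2) = -0.632456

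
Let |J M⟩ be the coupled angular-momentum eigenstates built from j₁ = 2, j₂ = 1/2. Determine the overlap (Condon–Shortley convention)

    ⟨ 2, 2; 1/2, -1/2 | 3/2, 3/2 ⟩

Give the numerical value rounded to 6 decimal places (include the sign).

+0.894427

j₁+j₂−J=1  J+j₁−j₂=3  J−j₁+j₂=0  j₁+j₂+J+1=5
(j₁±m₁, j₂±m₂, J±M) = (4,0,0,1,3,0)
P² = 144/5
sum k=0..0:
  [0] +1/6 = 1/6
S = 1/6
C² = P²·S² = 4/5 ; C = +0.894427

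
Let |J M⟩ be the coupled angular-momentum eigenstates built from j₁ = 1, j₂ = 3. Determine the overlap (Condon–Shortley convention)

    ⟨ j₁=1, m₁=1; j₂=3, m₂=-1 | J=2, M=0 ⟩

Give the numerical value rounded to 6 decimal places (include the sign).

√[5·2!0!4!/7! · 2!0!2!4!2!2!] = √(128/7)
  +(−1)^0/∏(0,2,0,2,0,2)! = 1/8  (running 1/8)
⟨..|..⟩ = √(128/7)·(1/8) = +0.534522

+0.534522  (= +√(2/7))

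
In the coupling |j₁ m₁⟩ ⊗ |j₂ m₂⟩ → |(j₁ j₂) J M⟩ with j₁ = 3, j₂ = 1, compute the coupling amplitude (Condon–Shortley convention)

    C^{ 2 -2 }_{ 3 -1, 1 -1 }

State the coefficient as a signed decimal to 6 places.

triangle: 2!·4!·0!/7! = 48/5040
(j±m)!: 2!·4!·0!·2!·0!·4! = 2304
prefactor² = (2J+1)·Δ·N² = 768/7
  k=0: +1/(0!·2!·4!·0!·0!·0!) = 1/48
Σ = 1/48  ⇒  CG² = 768/7·1/48² = 1/21
CG = +√(1/21) = +0.218218

+0.218218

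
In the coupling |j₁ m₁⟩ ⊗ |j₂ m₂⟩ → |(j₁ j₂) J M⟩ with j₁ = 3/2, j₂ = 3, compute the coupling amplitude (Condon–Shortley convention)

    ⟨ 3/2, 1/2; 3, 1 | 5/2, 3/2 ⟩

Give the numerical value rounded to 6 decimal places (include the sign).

−√(7/20) ≈ -0.591608

j₁+j₂−J=2  J+j₁−j₂=1  J−j₁+j₂=4  j₁+j₂+J+1=8
(j₁±m₁, j₂±m₂, J±M) = (2,1,4,2,4,1)
P² = 576/35
sum k=0..1:
  [0] +1/48 = 1/48
  [1] −1/6 = -1/6
S = -7/48
C² = P²·S² = 7/20 ; C = -0.591608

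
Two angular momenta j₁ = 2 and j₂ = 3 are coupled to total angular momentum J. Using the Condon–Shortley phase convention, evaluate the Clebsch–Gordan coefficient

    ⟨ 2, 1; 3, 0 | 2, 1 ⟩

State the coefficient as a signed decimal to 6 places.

−√(2/7) = -0.534522

√[5·3!1!3!/8! · 3!1!3!3!3!1!] = √(81/14)
  +(−1)^0/∏(0,3,1,3,0,0)! = 1/36  (running 1/36)
  +(−1)^1/∏(1,2,0,2,1,1)! = -1/4  (running -2/9)
⟨..|..⟩ = √(81/14)·(-2/9) = -0.534522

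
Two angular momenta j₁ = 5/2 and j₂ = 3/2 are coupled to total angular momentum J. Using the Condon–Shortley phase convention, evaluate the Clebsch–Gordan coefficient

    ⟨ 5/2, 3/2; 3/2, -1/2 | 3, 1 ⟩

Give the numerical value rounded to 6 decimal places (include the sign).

j₁+j₂−J=1  J+j₁−j₂=4  J−j₁+j₂=2  j₁+j₂+J+1=8
(j₁±m₁, j₂±m₂, J±M) = (4,1,1,2,4,2)
P² = 96/5
sum k=0..1:
  [0] +1/6 = 1/6
  [1] −1/48 = -1/48
S = 7/48
C² = P²·S² = 49/120 ; C = +0.639010

+√(49/120) = +0.639010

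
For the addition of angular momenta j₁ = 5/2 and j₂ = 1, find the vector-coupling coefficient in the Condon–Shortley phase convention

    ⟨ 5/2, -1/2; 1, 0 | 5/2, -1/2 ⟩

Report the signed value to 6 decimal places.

-0.169031

√[6·1!4!1!/7! · 2!3!1!1!2!3!] = √(144/35)
  +(−1)^0/∏(0,1,3,1,1,0)! = 1/6  (running 1/6)
  +(−1)^1/∏(1,0,2,0,2,1)! = -1/4  (running -1/12)
⟨..|..⟩ = √(144/35)·(-1/12) = -0.169031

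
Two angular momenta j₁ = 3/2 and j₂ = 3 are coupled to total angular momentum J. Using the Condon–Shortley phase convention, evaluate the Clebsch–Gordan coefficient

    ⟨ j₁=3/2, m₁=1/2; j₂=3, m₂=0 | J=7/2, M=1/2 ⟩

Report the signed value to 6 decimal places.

triangle: 1!*2!*5!/9! = 240/362880
(j±m)!: 2!*1!*3!*3!*4!*3! = 10368
prefactor² = (2J+1)*Δ*N² = 384/7
  k=0: +1/(0!*1!*1!*3!*1!*2!) = 1/12
  k=1: −1/(1!*0!*0!*2!*2!*3!) = -1/24
Σ = 1/24  ⇒  CG² = 384/7*1/24² = 2/21
CG = +√(2/21) = +0.308607

+√(2/21) ≈ +0.308607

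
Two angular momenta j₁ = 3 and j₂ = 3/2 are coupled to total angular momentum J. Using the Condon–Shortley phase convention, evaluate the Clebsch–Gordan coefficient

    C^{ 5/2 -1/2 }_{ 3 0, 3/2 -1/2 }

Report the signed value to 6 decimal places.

j₁+j₂−J=2  J+j₁−j₂=4  J−j₁+j₂=1  j₁+j₂+J+1=8
(j₁±m₁, j₂±m₂, J±M) = (3,3,1,2,2,3)
P² = 216/35
sum k=0..1:
  [0] +1/12 = 1/12
  [1] −1/4 = -1/4
S = -1/6
C² = P²·S² = 6/35 ; C = -0.414039

-0.414039  (= −√(6/35))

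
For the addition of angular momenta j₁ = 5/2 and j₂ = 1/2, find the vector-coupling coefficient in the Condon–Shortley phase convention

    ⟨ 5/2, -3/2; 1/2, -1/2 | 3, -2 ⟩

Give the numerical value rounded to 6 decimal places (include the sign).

j₁+j₂−J=0  J+j₁−j₂=5  J−j₁+j₂=1  j₁+j₂+J+1=7
(j₁±m₁, j₂±m₂, J±M) = (1,4,0,1,1,5)
P² = 480
sum k=0..0:
  [0] +1/24 = 1/24
S = 1/24
C² = P²·S² = 5/6 ; C = +0.912871

+0.912871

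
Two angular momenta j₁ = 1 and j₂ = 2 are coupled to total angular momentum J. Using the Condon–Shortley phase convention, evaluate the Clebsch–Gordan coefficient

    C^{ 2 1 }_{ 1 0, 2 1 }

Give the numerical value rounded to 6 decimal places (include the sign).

-0.408248

√[5·1!1!3!/6! · 1!1!3!1!3!1!] = √(3/2)
  +(−1)^0/∏(0,1,1,3,0,0)! = 1/6  (running 1/6)
  +(−1)^1/∏(1,0,0,2,1,1)! = -1/2  (running -1/3)
⟨..|..⟩ = √(3/2)·(-1/3) = -0.408248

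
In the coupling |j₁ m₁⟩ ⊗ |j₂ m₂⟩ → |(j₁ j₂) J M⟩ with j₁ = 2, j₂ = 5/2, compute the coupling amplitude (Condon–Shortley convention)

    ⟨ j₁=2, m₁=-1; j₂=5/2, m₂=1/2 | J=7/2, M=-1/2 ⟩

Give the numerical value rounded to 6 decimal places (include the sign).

triangle: 1!*3!*4!/9! = 144/362880
(j±m)!: 1!*3!*3!*2!*3!*4! = 10368
prefactor² = (2J+1)*Δ*N² = 1152/35
  k=0: +1/(0!*1!*3!*3!*0!*1!) = 1/36
  k=1: −1/(1!*0!*2!*2!*1!*2!) = -1/8
Σ = -7/72  ⇒  CG² = 1152/35*(-7/72)² = 14/45
CG = −√(14/45) = -0.557773

−√(14/45) ≈ -0.557773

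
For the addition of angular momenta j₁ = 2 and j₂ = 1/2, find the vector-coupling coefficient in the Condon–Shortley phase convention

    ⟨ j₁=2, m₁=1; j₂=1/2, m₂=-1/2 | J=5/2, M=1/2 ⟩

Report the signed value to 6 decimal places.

√[6·0!4!1!/6! · 3!1!0!1!3!2!] = √(72/5)
  +(−1)^0/∏(0,0,1,0,3,1)! = 1/6  (running 1/6)
⟨..|..⟩ = √(72/5)·(1/6) = +0.632456

+0.632456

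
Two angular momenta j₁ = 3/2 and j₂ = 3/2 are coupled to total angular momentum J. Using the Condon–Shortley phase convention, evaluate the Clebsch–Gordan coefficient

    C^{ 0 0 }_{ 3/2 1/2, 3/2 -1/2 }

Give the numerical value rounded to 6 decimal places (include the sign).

−√(1/4) = -0.500000

triangle: 3!*0!*0!/4! = 6/24
(j±m)!: 2!*1!*1!*2!*0!*0! = 4
prefactor² = (2J+1)*Δ*N² = 1
  k=1: −1/(1!*2!*0!*0!*0!*0!) = -1/2
Σ = -1/2  ⇒  CG² = 1*(-1/2)² = 1/4
CG = −√(1/4) = -0.500000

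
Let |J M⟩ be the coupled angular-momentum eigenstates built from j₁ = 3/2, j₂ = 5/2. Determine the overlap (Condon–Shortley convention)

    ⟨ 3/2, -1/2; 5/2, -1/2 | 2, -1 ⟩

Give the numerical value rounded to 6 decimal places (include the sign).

−√(25/84) ≈ -0.545545

j₁+j₂−J=2  J+j₁−j₂=1  J−j₁+j₂=3  j₁+j₂+J+1=7
(j₁±m₁, j₂±m₂, J±M) = (1,2,2,3,1,3)
P² = 12/7
sum k=1..2:
  [1] −1/2 = -1/2
  [2] +1/12 = 1/12
S = -5/12
C² = P²·S² = 25/84 ; C = -0.545545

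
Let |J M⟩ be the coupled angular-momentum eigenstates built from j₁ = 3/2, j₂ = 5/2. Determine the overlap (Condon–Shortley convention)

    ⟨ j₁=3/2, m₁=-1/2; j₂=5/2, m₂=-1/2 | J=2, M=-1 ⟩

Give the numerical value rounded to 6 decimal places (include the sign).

j₁+j₂−J=2  J+j₁−j₂=1  J−j₁+j₂=3  j₁+j₂+J+1=7
(j₁±m₁, j₂±m₂, J±M) = (1,2,2,3,1,3)
P² = 12/7
sum k=1..2:
  [1] −1/2 = -1/2
  [2] +1/12 = 1/12
S = -5/12
C² = P²·S² = 25/84 ; C = -0.545545

-0.545545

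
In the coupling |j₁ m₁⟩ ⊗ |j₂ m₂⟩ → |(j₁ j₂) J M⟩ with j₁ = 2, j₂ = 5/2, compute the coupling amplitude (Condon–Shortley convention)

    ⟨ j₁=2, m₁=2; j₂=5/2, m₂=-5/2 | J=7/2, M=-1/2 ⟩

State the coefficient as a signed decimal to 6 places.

+√(4/63) ≈ +0.251976

triangle: 1!×3!×4!/9! = 144/362880
(j±m)!: 4!×0!×0!×5!×3!×4! = 414720
prefactor² = (2J+1)×Δ×N² = 9216/7
  k=0: +1/(0!×1!×0!×0!×3!×4!) = 1/144
Σ = 1/144  ⇒  CG² = 9216/7×1/144² = 4/63
CG = +√(4/63) = +0.251976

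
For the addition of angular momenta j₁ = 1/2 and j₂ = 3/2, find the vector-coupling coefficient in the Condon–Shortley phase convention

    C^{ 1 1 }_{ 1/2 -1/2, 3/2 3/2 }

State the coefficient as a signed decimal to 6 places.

√[3·1!0!2!/4! · 0!1!3!0!2!0!] = √(3)
  +(−1)^1/∏(1,0,0,2,0,0)! = -1/2  (running -1/2)
⟨..|..⟩ = √(3)·(-1/2) = -0.866025

−√(3/4) = -0.866025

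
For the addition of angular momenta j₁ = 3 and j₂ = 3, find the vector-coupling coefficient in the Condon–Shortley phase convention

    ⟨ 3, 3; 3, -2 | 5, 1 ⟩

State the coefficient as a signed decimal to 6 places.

triangle: 1!*5!*5!/12! = 14400/479001600
(j±m)!: 6!*0!*1!*5!*6!*4! = 1492992000
prefactor² = (2J+1)*Δ*N² = 3456000/7
  k=0: +1/(0!*1!*0!*1!*5!*4!) = 1/2880
Σ = 1/2880  ⇒  CG² = 3456000/7*1/2880² = 5/84
CG = +√(5/84) = +0.243975

+√(5/84) = +0.243975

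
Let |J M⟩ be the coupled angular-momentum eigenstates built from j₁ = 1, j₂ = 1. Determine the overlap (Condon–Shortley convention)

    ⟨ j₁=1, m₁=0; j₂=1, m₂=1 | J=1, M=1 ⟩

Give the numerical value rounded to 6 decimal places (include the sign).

-0.707107

triangle: 1!·1!·1!/4! = 1/24
(j±m)!: 1!·1!·2!·0!·2!·0! = 4
prefactor² = (2J+1)·Δ·N² = 1/2
  k=1: −1/(1!·0!·0!·1!·1!·0!) = -1
Σ = -1  ⇒  CG² = 1/2·(-1)² = 1/2
CG = −√(1/2) = -0.707107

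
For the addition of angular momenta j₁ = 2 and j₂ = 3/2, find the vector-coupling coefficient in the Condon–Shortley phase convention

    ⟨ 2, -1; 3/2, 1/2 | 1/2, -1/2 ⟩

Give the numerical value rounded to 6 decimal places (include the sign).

+√(3/10) = +0.547723

√[2·3!1!0!/5! · 1!3!2!1!0!1!] = √(6/5)
  +(−1)^2/∏(2,1,1,0,0,0)! = 1/2  (running 1/2)
⟨..|..⟩ = √(6/5)·(1/2) = +0.547723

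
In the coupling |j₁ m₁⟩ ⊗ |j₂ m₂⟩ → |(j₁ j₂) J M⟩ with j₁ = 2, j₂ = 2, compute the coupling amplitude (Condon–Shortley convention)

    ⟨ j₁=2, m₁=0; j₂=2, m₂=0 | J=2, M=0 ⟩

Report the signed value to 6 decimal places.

j₁+j₂−J=2  J+j₁−j₂=2  J−j₁+j₂=2  j₁+j₂+J+1=7
(j₁±m₁, j₂±m₂, J±M) = (2,2,2,2,2,2)
P² = 32/63
sum k=0..2:
  [0] +1/8 = 1/8
  [1] −1/1 = -1
  [2] +1/8 = 1/8
S = -3/4
C² = P²·S² = 2/7 ; C = -0.534522

−√(2/7) = -0.534522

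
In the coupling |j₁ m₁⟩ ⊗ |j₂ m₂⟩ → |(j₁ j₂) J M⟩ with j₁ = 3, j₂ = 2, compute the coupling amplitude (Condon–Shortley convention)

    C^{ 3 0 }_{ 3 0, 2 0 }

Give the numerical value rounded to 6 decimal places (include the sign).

-0.516398

√[7·2!4!2!/9! · 3!3!2!2!3!3!] = √(48/5)
  +(−1)^0/∏(0,2,3,2,1,0)! = 1/24  (running 1/24)
  +(−1)^1/∏(1,1,2,1,2,1)! = -1/4  (running -5/24)
  +(−1)^2/∏(2,0,1,0,3,2)! = 1/24  (running -1/6)
⟨..|..⟩ = √(48/5)·(-1/6) = -0.516398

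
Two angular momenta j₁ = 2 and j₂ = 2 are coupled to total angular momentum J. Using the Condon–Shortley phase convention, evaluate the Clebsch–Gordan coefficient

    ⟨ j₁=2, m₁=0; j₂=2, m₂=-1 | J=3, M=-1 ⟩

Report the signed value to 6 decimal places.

j₁+j₂−J=1  J+j₁−j₂=3  J−j₁+j₂=3  j₁+j₂+J+1=8
(j₁±m₁, j₂±m₂, J±M) = (2,2,1,3,2,4)
P² = 36/5
sum k=0..1:
  [0] +1/4 = 1/4
  [1] −1/12 = -1/12
S = 1/6
C² = P²·S² = 1/5 ; C = +0.447214

+0.447214  (= +√(1/5))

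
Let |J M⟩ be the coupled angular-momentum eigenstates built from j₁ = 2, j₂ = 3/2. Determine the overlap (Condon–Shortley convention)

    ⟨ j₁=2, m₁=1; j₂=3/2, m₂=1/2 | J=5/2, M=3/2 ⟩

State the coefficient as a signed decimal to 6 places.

+√(1/35) = +0.169031

√[6·1!3!2!/7! · 3!1!2!1!4!1!] = √(144/35)
  +(−1)^0/∏(0,1,1,2,2,0)! = 1/4  (running 1/4)
  +(−1)^1/∏(1,0,0,1,3,1)! = -1/6  (running 1/12)
⟨..|..⟩ = √(144/35)·(1/12) = +0.169031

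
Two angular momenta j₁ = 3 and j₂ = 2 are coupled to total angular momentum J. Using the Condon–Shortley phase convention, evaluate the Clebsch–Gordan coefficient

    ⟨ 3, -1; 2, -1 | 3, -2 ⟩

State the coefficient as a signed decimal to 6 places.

−√(1/4) = -0.500000

j₁+j₂−J=2  J+j₁−j₂=4  J−j₁+j₂=2  j₁+j₂+J+1=9
(j₁±m₁, j₂±m₂, J±M) = (2,4,1,3,1,5)
P² = 64
sum k=0..1:
  [0] +1/48 = 1/48
  [1] −1/12 = -1/12
S = -1/16
C² = P²·S² = 1/4 ; C = -0.500000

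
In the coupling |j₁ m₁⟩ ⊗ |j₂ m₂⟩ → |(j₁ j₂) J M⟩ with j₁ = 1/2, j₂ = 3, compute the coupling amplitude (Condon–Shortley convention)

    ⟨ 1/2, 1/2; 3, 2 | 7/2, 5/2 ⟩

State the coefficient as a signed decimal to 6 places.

+√(6/7) ≈ +0.925820

√[8·0!1!6!/8! · 1!0!5!1!6!1!] = √(86400/7)
  +(−1)^0/∏(0,0,0,5,1,1)! = 1/120  (running 1/120)
⟨..|..⟩ = √(86400/7)·(1/120) = +0.925820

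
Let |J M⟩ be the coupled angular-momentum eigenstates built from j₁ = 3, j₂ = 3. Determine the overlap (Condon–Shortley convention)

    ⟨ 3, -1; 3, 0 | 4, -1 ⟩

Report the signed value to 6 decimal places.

−√(15/154) = -0.312094

√[9·2!4!4!/11! · 2!4!3!3!3!5!] = √(124416/385)
  +(−1)^0/∏(0,2,4,3,0,1)! = 1/288  (running 1/288)
  +(−1)^1/∏(1,1,3,2,1,2)! = -1/24  (running -11/288)
  +(−1)^2/∏(2,0,2,1,2,3)! = 1/48  (running -5/288)
⟨..|..⟩ = √(124416/385)·(-5/288) = -0.312094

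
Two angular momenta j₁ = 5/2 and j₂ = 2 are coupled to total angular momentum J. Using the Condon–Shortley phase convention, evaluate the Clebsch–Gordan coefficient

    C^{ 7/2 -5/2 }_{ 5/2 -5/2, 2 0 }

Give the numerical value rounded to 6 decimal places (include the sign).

−√(10/21) ≈ -0.690066

triangle: 1!*4!*3!/9! = 144/362880
(j±m)!: 0!*5!*2!*2!*1!*6! = 345600
prefactor² = (2J+1)*Δ*N² = 7680/7
  k=1: −1/(1!*0!*4!*1!*0!*2!) = -1/48
Σ = -1/48  ⇒  CG² = 7680/7*(-1/48)² = 10/21
CG = −√(10/21) = -0.690066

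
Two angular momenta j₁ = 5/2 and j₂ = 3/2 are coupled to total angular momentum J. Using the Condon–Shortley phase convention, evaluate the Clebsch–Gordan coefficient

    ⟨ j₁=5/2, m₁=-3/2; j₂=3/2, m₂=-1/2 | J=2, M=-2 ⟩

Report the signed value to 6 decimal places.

√[5·2!3!1!/7! · 1!4!1!2!0!4!] = √(96/7)
  +(−1)^1/∏(1,1,3,0,0,1)! = -1/6  (running -1/6)
⟨..|..⟩ = √(96/7)·(-1/6) = -0.617213

−√(8/21) = -0.617213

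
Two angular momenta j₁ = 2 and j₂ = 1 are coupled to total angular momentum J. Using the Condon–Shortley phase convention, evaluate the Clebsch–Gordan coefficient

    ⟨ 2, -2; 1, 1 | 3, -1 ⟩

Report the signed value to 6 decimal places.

triangle: 0!*4!*2!/7! = 48/5040
(j±m)!: 0!*4!*2!*0!*2!*4! = 2304
prefactor² = (2J+1)*Δ*N² = 768/5
  k=0: +1/(0!*0!*4!*2!*0!*0!) = 1/48
Σ = 1/48  ⇒  CG² = 768/5*1/48² = 1/15
CG = +√(1/15) = +0.258199

+0.258199  (= +√(1/15))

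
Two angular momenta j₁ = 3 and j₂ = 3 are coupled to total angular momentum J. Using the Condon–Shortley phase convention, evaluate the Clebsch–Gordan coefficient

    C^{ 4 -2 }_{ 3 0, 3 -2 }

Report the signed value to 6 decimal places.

+√(3/154) = +0.139573

j₁+j₂−J=2  J+j₁−j₂=4  J−j₁+j₂=4  j₁+j₂+J+1=11
(j₁±m₁, j₂±m₂, J±M) = (3,3,1,5,2,6)
P² = 124416/77
sum k=0..1:
  [0] +1/72 = 1/72
  [1] −1/96 = -1/96
S = 1/288
C² = P²·S² = 3/154 ; C = +0.139573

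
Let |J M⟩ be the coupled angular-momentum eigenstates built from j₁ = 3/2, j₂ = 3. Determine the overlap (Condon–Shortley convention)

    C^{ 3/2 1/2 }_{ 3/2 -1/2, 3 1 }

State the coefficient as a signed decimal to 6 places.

+√(12/35) ≈ +0.585540

j₁+j₂−J=3  J+j₁−j₂=0  J−j₁+j₂=3  j₁+j₂+J+1=7
(j₁±m₁, j₂±m₂, J±M) = (1,2,4,2,2,1)
P² = 192/35
sum k=2..2:
  [2] +1/4 = 1/4
S = 1/4
C² = P²·S² = 12/35 ; C = +0.585540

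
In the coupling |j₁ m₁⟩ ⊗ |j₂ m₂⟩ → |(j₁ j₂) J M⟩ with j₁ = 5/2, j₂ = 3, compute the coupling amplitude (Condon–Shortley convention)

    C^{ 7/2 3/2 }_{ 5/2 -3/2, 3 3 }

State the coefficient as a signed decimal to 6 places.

+0.534522

triangle: 2!·3!·4!/10! = 288/3628800
(j±m)!: 1!·4!·6!·0!·5!·2! = 4147200
prefactor² = (2J+1)·Δ·N² = 18432/7
  k=2: +1/(2!·0!·2!·4!·1!·0!) = 1/96
Σ = 1/96  ⇒  CG² = 18432/7·1/96² = 2/7
CG = +√(2/7) = +0.534522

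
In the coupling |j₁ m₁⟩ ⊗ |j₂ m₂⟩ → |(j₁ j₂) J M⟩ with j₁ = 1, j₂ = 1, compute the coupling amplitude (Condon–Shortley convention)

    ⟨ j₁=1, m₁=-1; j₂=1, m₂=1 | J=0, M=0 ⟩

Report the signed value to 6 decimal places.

+0.577350

√[1·2!0!0!/3! · 0!2!2!0!0!0!] = √(4/3)
  +(−1)^2/∏(2,0,0,0,0,0)! = 1/2  (running 1/2)
⟨..|..⟩ = √(4/3)·(1/2) = +0.577350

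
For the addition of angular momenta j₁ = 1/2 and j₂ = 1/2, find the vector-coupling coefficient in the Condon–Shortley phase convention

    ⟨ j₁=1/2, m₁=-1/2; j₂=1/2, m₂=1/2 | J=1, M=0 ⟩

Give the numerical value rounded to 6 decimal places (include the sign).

j₁+j₂−J=0  J+j₁−j₂=1  J−j₁+j₂=1  j₁+j₂+J+1=3
(j₁±m₁, j₂±m₂, J±M) = (0,1,1,0,1,1)
P² = 1/2
sum k=0..0:
  [0] +1/1 = 1
S = 1
C² = P²·S² = 1/2 ; C = +0.707107

+√(1/2) ≈ +0.707107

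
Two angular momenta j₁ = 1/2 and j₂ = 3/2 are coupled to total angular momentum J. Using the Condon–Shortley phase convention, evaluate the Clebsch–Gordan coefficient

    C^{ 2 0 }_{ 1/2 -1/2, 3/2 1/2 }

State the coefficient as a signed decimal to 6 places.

+√(1/2) = +0.707107

j₁+j₂−J=0  J+j₁−j₂=1  J−j₁+j₂=3  j₁+j₂+J+1=5
(j₁±m₁, j₂±m₂, J±M) = (0,1,2,1,2,2)
P² = 2
sum k=0..0:
  [0] +1/2 = 1/2
S = 1/2
C² = P²·S² = 1/2 ; C = +0.707107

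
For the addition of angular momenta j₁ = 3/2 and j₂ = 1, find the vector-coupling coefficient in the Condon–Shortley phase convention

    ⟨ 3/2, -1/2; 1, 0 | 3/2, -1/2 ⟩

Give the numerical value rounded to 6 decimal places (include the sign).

√[4·1!2!1!/5! · 1!2!1!1!1!2!] = √(4/15)
  +(−1)^0/∏(0,1,2,1,0,0)! = 1/2  (running 1/2)
  +(−1)^1/∏(1,0,1,0,1,1)! = -1  (running -1/2)
⟨..|..⟩ = √(4/15)·(-1/2) = -0.258199

−√(1/15) = -0.258199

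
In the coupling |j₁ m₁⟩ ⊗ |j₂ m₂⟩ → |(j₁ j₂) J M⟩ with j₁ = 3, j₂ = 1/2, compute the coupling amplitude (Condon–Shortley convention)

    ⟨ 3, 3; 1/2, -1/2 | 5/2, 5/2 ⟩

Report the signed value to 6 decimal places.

+√(6/7) ≈ +0.925820

triangle: 1!·5!·0!/7! = 120/5040
(j±m)!: 6!·0!·0!·1!·5!·0! = 86400
prefactor² = (2J+1)·Δ·N² = 86400/7
  k=0: +1/(0!·1!·0!·0!·5!·0!) = 1/120
Σ = 1/120  ⇒  CG² = 86400/7·1/120² = 6/7
CG = +√(6/7) = +0.925820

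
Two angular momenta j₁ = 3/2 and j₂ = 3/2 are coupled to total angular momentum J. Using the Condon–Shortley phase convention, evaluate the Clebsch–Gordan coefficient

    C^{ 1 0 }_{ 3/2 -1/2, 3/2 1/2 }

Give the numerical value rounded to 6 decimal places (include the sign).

triangle: 2!·1!·1!/5! = 2/120
(j±m)!: 1!·2!·2!·1!·1!·1! = 4
prefactor² = (2J+1)·Δ·N² = 1/5
  k=1: −1/(1!·1!·1!·1!·0!·0!) = -1
  k=2: +1/(2!·0!·0!·0!·1!·1!) = 1/2
Σ = -1/2  ⇒  CG² = 1/5·(-1/2)² = 1/20
CG = −√(1/20) = -0.223607

−√(1/20) = -0.223607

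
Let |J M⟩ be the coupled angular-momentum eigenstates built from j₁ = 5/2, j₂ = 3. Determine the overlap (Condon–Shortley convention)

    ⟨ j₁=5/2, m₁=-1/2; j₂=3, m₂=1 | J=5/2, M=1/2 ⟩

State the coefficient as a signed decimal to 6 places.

+0.478091

√[6·3!2!3!/9! · 2!3!4!2!3!2!] = √(288/35)
  +(−1)^1/∏(1,2,2,3,0,0)! = -1/24  (running -1/24)
  +(−1)^2/∏(2,1,1,2,1,1)! = 1/4  (running 5/24)
  +(−1)^3/∏(3,0,0,1,2,2)! = -1/24  (running 1/6)
⟨..|..⟩ = √(288/35)·(1/6) = +0.478091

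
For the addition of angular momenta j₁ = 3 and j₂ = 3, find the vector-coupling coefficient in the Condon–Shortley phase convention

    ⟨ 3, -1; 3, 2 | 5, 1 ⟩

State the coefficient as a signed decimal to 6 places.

−√(9/28) ≈ -0.566947

√[11·1!5!5!/12! · 2!4!5!1!6!4!] = √(230400/7)
  +(−1)^0/∏(0,1,4,5,1,0)! = 1/2880  (running 1/2880)
  +(−1)^1/∏(1,0,3,4,2,1)! = -1/288  (running -1/320)
⟨..|..⟩ = √(230400/7)·(-1/320) = -0.566947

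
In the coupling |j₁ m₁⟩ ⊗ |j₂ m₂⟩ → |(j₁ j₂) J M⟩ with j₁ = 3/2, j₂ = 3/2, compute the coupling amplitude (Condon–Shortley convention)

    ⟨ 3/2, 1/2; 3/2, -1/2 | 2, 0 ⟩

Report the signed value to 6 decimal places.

+√(1/4) ≈ +0.500000

√[5·1!2!2!/6! · 2!1!1!2!2!2!] = √(4/9)
  +(−1)^0/∏(0,1,1,1,1,1)! = 1  (running 1)
  +(−1)^1/∏(1,0,0,0,2,2)! = -1/4  (running 3/4)
⟨..|..⟩ = √(4/9)·(3/4) = +0.500000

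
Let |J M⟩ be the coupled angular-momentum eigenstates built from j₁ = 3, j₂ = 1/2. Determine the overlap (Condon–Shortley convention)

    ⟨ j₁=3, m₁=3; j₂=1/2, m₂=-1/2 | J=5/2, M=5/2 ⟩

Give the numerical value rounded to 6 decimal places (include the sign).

+0.925820  (= +√(6/7))

√[6·1!5!0!/7! · 6!0!0!1!5!0!] = √(86400/7)
  +(−1)^0/∏(0,1,0,0,5,0)! = 1/120  (running 1/120)
⟨..|..⟩ = √(86400/7)·(1/120) = +0.925820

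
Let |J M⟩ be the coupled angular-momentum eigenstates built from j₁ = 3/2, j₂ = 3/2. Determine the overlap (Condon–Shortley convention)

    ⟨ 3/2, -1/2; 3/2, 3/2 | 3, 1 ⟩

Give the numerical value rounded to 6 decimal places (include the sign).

+0.447214

triangle: 0!×3!×3!/7! = 36/5040
(j±m)!: 1!×2!×3!×0!×4!×2! = 576
prefactor² = (2J+1)×Δ×N² = 144/5
  k=0: +1/(0!×0!×2!×3!×1!×0!) = 1/12
Σ = 1/12  ⇒  CG² = 144/5×1/12² = 1/5
CG = +√(1/5) = +0.447214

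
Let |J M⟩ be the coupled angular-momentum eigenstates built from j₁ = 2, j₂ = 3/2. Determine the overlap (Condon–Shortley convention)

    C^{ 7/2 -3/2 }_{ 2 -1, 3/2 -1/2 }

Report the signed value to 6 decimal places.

+√(4/7) = +0.755929

triangle: 0!×4!×3!/8! = 144/40320
(j±m)!: 1!×3!×1!×2!×2!×5! = 2880
prefactor² = (2J+1)×Δ×N² = 576/7
  k=0: +1/(0!×0!×3!×1!×1!×2!) = 1/12
Σ = 1/12  ⇒  CG² = 576/7×1/12² = 4/7
CG = +√(4/7) = +0.755929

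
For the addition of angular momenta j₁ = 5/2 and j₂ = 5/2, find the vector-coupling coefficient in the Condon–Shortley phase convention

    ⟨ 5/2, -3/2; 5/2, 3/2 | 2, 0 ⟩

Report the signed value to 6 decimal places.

j₁+j₂−J=3  J+j₁−j₂=2  J−j₁+j₂=2  j₁+j₂+J+1=8
(j₁±m₁, j₂±m₂, J±M) = (1,4,4,1,2,2)
P² = 48/7
sum k=2..3:
  [2] +1/8 = 1/8
  [3] −1/6 = -1/6
S = -1/24
C² = P²·S² = 1/84 ; C = -0.109109

−√(1/84) ≈ -0.109109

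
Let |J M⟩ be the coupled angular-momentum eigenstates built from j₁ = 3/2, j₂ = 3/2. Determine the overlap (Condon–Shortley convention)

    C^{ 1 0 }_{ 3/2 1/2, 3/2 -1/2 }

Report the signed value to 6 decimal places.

−√(1/20) = -0.223607

j₁+j₂−J=2  J+j₁−j₂=1  J−j₁+j₂=1  j₁+j₂+J+1=5
(j₁±m₁, j₂±m₂, J±M) = (2,1,1,2,1,1)
P² = 1/5
sum k=0..1:
  [0] +1/2 = 1/2
  [1] −1/1 = -1
S = -1/2
C² = P²·S² = 1/20 ; C = -0.223607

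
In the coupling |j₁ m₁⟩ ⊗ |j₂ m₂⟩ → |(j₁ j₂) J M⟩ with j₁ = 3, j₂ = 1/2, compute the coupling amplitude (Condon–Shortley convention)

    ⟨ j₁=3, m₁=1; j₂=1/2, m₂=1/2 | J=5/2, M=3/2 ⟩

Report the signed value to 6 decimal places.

-0.534522  (= −√(2/7))

√[6·1!5!0!/7! · 4!2!1!0!4!1!] = √(1152/7)
  +(−1)^1/∏(1,0,1,0,4,0)! = -1/24  (running -1/24)
⟨..|..⟩ = √(1152/7)·(-1/24) = -0.534522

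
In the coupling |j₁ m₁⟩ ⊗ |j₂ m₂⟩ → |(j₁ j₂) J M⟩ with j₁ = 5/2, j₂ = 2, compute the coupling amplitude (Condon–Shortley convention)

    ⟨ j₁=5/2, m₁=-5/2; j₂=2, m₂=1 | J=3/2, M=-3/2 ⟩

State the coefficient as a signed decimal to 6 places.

-0.534522  (= −√(2/7))

√[4·3!2!1!/7! · 0!5!3!1!0!3!] = √(288/7)
  +(−1)^3/∏(3,0,2,0,0,1)! = -1/12  (running -1/12)
⟨..|..⟩ = √(288/7)·(-1/12) = -0.534522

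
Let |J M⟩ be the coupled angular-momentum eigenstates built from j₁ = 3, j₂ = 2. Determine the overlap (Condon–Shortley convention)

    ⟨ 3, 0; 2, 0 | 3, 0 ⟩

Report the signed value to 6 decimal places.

√[7·2!4!2!/9! · 3!3!2!2!3!3!] = √(48/5)
  +(−1)^0/∏(0,2,3,2,1,0)! = 1/24  (running 1/24)
  +(−1)^1/∏(1,1,2,1,2,1)! = -1/4  (running -5/24)
  +(−1)^2/∏(2,0,1,0,3,2)! = 1/24  (running -1/6)
⟨..|..⟩ = √(48/5)·(-1/6) = -0.516398

−√(4/15) = -0.516398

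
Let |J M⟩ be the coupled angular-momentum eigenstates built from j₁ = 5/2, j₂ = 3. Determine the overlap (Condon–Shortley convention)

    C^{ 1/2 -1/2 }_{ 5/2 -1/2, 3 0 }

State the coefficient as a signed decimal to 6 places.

-0.377964

triangle: 5!·0!·1!/7! = 120/5040
(j±m)!: 2!·3!·3!·3!·0!·1! = 432
prefactor² = (2J+1)·Δ·N² = 144/7
  k=3: −1/(3!·2!·0!·0!·0!·1!) = -1/12
Σ = -1/12  ⇒  CG² = 144/7·(-1/12)² = 1/7
CG = −√(1/7) = -0.377964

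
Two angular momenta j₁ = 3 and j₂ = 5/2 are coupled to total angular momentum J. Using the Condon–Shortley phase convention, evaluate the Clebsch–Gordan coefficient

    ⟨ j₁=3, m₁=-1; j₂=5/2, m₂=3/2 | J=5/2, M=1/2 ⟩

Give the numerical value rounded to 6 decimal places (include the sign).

j₁+j₂−J=3  J+j₁−j₂=3  J−j₁+j₂=2  j₁+j₂+J+1=9
(j₁±m₁, j₂±m₂, J±M) = (2,4,4,1,3,2)
P² = 576/35
sum k=2..3:
  [2] +1/8 = 1/8
  [3] −1/12 = -1/12
S = 1/24
C² = P²·S² = 1/35 ; C = +0.169031

+√(1/35) ≈ +0.169031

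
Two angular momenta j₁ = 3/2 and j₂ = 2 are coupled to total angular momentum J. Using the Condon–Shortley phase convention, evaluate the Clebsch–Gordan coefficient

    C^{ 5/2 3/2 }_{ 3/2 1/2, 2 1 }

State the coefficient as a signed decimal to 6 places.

−√(1/35) = -0.169031

√[6·1!2!3!/7! · 2!1!3!1!4!1!] = √(144/35)
  +(−1)^0/∏(0,1,1,3,1,0)! = 1/6  (running 1/6)
  +(−1)^1/∏(1,0,0,2,2,1)! = -1/4  (running -1/12)
⟨..|..⟩ = √(144/35)·(-1/12) = -0.169031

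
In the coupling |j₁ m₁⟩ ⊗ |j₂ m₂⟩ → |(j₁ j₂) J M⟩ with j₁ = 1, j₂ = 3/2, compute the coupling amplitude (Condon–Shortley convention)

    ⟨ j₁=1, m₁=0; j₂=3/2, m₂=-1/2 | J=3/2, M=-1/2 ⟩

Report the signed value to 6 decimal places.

j₁+j₂−J=1  J+j₁−j₂=1  J−j₁+j₂=2  j₁+j₂+J+1=5
(j₁±m₁, j₂±m₂, J±M) = (1,1,1,2,1,2)
P² = 4/15
sum k=0..1:
  [0] +1/1 = 1
  [1] −1/2 = -1/2
S = 1/2
C² = P²·S² = 1/15 ; C = +0.258199

+√(1/15) = +0.258199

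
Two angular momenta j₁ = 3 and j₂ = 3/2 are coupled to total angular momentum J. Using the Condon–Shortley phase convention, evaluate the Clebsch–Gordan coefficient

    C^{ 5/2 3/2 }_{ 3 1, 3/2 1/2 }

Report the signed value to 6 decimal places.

triangle: 2!·4!·1!/8! = 48/40320
(j±m)!: 4!·2!·2!·1!·4!·1! = 2304
prefactor² = (2J+1)·Δ·N² = 576/35
  k=1: −1/(1!·1!·1!·1!·3!·0!) = -1/6
  k=2: +1/(2!·0!·0!·0!·4!·1!) = 1/48
Σ = -7/48  ⇒  CG² = 576/35·(-7/48)² = 7/20
CG = −√(7/20) = -0.591608

−√(7/20) ≈ -0.591608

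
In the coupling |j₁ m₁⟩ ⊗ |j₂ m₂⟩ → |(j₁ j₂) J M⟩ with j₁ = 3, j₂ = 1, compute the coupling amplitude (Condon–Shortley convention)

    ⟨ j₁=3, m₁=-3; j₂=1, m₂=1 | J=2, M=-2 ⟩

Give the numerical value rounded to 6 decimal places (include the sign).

√[5·2!4!0!/7! · 0!6!2!0!0!4!] = √(11520/7)
  +(−1)^2/∏(2,0,4,0,0,0)! = 1/48  (running 1/48)
⟨..|..⟩ = √(11520/7)·(1/48) = +0.845154

+0.845154  (= +√(5/7))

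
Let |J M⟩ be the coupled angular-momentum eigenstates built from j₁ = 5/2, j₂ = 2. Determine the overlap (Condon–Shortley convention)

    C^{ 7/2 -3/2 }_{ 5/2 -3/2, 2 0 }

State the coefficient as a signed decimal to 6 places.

√[8·1!4!3!/9! · 1!4!2!2!2!5!] = √(512/7)
  +(−1)^0/∏(0,1,4,2,0,1)! = 1/48  (running 1/48)
  +(−1)^1/∏(1,0,3,1,1,2)! = -1/12  (running -1/16)
⟨..|..⟩ = √(512/7)·(-1/16) = -0.534522

-0.534522  (= −√(2/7))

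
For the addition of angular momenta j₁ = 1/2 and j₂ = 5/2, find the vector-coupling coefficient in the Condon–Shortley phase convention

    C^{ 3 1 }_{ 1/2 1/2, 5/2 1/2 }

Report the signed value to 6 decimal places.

+√(2/3) = +0.816497

√[7·0!1!5!/7! · 1!0!3!2!4!2!] = √(96)
  +(−1)^0/∏(0,0,0,3,1,2)! = 1/12  (running 1/12)
⟨..|..⟩ = √(96)·(1/12) = +0.816497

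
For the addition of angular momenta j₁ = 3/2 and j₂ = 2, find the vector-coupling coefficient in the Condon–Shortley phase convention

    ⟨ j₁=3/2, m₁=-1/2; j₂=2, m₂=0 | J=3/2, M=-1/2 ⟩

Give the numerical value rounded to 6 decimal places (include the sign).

j₁+j₂−J=2  J+j₁−j₂=1  J−j₁+j₂=2  j₁+j₂+J+1=6
(j₁±m₁, j₂±m₂, J±M) = (1,2,2,2,1,2)
P² = 16/45
sum k=1..2:
  [1] −1/1 = -1
  [2] +1/4 = 1/4
S = -3/4
C² = P²·S² = 1/5 ; C = -0.447214

−√(1/5) ≈ -0.447214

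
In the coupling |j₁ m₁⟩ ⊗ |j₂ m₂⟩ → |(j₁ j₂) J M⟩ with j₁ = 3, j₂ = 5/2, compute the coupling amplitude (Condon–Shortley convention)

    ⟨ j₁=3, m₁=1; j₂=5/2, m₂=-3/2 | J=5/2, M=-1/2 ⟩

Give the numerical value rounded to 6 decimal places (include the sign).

√[6·3!3!2!/9! · 4!2!1!4!2!3!] = √(576/35)
  +(−1)^0/∏(0,3,2,1,1,1)! = 1/12  (running 1/12)
  +(−1)^1/∏(1,2,1,0,2,2)! = -1/8  (running -1/24)
⟨..|..⟩ = √(576/35)·(-1/24) = -0.169031

-0.169031  (= −√(1/35))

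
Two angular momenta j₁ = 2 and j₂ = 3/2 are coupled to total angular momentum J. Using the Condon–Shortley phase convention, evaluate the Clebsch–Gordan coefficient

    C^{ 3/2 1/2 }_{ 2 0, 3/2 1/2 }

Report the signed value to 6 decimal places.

j₁+j₂−J=2  J+j₁−j₂=2  J−j₁+j₂=1  j₁+j₂+J+1=6
(j₁±m₁, j₂±m₂, J±M) = (2,2,2,1,2,1)
P² = 16/45
sum k=1..2:
  [1] −1/1 = -1
  [2] +1/4 = 1/4
S = -3/4
C² = P²·S² = 1/5 ; C = -0.447214

-0.447214  (= −√(1/5))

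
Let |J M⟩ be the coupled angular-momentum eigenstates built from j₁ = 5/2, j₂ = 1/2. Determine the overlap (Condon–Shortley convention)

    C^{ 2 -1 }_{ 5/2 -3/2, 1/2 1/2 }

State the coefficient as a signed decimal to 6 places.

j₁+j₂−J=1  J+j₁−j₂=4  J−j₁+j₂=0  j₁+j₂+J+1=6
(j₁±m₁, j₂±m₂, J±M) = (1,4,1,0,1,3)
P² = 24
sum k=1..1:
  [1] −1/6 = -1/6
S = -1/6
C² = P²·S² = 2/3 ; C = -0.816497

−√(2/3) = -0.816497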